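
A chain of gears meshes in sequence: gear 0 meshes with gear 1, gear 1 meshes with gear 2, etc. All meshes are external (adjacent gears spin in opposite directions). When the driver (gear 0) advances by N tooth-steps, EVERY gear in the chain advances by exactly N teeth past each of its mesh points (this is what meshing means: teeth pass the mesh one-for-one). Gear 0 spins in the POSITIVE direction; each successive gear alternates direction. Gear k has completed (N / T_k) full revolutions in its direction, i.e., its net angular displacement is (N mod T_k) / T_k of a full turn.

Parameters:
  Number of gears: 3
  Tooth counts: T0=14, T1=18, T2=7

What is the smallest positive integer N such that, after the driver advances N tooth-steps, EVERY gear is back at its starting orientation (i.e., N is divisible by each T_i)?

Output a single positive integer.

Answer: 126

Derivation:
Gear k returns to start when N is a multiple of T_k.
All gears at start simultaneously when N is a common multiple of [14, 18, 7]; the smallest such N is lcm(14, 18, 7).
Start: lcm = T0 = 14
Fold in T1=18: gcd(14, 18) = 2; lcm(14, 18) = 14 * 18 / 2 = 252 / 2 = 126
Fold in T2=7: gcd(126, 7) = 7; lcm(126, 7) = 126 * 7 / 7 = 882 / 7 = 126
Full cycle length = 126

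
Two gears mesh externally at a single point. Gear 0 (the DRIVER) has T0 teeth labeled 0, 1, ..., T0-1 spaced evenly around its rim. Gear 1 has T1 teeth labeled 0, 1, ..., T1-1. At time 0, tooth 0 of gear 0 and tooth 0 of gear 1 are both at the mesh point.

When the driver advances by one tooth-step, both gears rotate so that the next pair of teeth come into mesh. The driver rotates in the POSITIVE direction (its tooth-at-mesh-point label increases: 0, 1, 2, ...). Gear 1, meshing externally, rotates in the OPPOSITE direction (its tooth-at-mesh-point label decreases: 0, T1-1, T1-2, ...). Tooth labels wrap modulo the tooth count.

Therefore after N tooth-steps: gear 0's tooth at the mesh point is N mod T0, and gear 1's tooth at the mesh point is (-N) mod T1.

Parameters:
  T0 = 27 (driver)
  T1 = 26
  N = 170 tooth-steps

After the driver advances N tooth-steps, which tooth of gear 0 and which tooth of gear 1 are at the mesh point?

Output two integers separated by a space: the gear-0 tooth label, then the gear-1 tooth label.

Gear 0 (driver, T0=27): tooth at mesh = N mod T0
  170 = 6 * 27 + 8, so 170 mod 27 = 8
  gear 0 tooth = 8
Gear 1 (driven, T1=26): tooth at mesh = (-N) mod T1
  170 = 6 * 26 + 14, so 170 mod 26 = 14
  (-170) mod 26 = (-14) mod 26 = 26 - 14 = 12
Mesh after 170 steps: gear-0 tooth 8 meets gear-1 tooth 12

Answer: 8 12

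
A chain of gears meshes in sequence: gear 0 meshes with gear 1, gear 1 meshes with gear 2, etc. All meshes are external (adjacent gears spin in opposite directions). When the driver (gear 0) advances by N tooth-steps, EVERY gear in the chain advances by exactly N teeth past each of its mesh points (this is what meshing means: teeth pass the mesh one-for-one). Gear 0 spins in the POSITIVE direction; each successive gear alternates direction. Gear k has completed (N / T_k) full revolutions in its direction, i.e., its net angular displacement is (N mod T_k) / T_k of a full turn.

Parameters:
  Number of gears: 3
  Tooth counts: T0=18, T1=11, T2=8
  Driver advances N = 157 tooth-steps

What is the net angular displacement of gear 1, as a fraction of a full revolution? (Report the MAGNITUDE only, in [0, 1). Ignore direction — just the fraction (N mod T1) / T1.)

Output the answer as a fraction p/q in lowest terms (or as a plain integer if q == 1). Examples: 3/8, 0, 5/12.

Chain of 3 gears, tooth counts: [18, 11, 8]
  gear 0: T0=18, direction=positive, advance = 157 mod 18 = 13 teeth = 13/18 turn
  gear 1: T1=11, direction=negative, advance = 157 mod 11 = 3 teeth = 3/11 turn
  gear 2: T2=8, direction=positive, advance = 157 mod 8 = 5 teeth = 5/8 turn
Gear 1: 157 mod 11 = 3
Fraction = 3 / 11 = 3/11 (gcd(3,11)=1) = 3/11

Answer: 3/11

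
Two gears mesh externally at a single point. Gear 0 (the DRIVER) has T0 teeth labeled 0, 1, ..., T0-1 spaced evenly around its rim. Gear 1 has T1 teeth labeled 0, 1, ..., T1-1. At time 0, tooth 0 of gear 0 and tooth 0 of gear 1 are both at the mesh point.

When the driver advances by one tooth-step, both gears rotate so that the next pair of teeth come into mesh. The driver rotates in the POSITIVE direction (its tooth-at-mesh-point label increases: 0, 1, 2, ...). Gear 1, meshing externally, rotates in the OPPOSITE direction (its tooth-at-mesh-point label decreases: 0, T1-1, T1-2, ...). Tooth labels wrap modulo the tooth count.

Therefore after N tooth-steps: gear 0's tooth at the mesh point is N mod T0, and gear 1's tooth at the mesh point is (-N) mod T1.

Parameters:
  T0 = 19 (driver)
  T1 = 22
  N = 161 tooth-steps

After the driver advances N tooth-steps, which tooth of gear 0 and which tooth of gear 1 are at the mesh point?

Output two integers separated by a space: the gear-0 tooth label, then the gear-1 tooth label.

Answer: 9 15

Derivation:
Gear 0 (driver, T0=19): tooth at mesh = N mod T0
  161 = 8 * 19 + 9, so 161 mod 19 = 9
  gear 0 tooth = 9
Gear 1 (driven, T1=22): tooth at mesh = (-N) mod T1
  161 = 7 * 22 + 7, so 161 mod 22 = 7
  (-161) mod 22 = (-7) mod 22 = 22 - 7 = 15
Mesh after 161 steps: gear-0 tooth 9 meets gear-1 tooth 15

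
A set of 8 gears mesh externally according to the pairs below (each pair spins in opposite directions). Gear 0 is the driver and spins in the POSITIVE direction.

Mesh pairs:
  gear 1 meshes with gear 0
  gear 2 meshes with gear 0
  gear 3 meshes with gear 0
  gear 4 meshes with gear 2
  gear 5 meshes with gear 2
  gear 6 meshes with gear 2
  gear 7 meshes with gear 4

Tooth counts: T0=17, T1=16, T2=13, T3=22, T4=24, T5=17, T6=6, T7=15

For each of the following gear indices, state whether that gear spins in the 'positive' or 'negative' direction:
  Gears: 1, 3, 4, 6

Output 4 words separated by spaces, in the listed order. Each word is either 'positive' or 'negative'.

Gear 0 (driver): positive (depth 0)
  gear 1: meshes with gear 0 -> depth 1 -> negative (opposite of gear 0)
  gear 2: meshes with gear 0 -> depth 1 -> negative (opposite of gear 0)
  gear 3: meshes with gear 0 -> depth 1 -> negative (opposite of gear 0)
  gear 4: meshes with gear 2 -> depth 2 -> positive (opposite of gear 2)
  gear 5: meshes with gear 2 -> depth 2 -> positive (opposite of gear 2)
  gear 6: meshes with gear 2 -> depth 2 -> positive (opposite of gear 2)
  gear 7: meshes with gear 4 -> depth 3 -> negative (opposite of gear 4)
Queried indices 1, 3, 4, 6 -> negative, negative, positive, positive

Answer: negative negative positive positive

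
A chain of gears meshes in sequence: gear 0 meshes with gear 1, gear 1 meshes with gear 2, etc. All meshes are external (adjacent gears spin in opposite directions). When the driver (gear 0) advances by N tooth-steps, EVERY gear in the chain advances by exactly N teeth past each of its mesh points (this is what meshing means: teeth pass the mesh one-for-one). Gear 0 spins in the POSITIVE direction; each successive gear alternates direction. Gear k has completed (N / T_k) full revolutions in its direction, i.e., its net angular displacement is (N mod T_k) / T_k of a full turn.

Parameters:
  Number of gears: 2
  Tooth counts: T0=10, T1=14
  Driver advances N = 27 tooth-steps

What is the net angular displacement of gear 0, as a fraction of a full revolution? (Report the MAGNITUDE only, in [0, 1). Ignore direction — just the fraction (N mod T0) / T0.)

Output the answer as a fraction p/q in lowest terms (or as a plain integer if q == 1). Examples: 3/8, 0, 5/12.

Answer: 7/10

Derivation:
Chain of 2 gears, tooth counts: [10, 14]
  gear 0: T0=10, direction=positive, advance = 27 mod 10 = 7 teeth = 7/10 turn
  gear 1: T1=14, direction=negative, advance = 27 mod 14 = 13 teeth = 13/14 turn
Gear 0: 27 mod 10 = 7
Fraction = 7 / 10 = 7/10 (gcd(7,10)=1) = 7/10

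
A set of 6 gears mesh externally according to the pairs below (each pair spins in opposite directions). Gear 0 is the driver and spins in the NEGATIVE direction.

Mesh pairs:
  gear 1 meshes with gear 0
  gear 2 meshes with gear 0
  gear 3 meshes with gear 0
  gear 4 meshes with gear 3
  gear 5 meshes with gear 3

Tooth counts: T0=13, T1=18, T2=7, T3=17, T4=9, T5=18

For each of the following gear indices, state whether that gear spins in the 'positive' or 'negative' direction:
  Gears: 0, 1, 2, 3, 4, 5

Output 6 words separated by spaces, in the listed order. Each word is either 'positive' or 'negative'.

Gear 0 (driver): negative (depth 0)
  gear 1: meshes with gear 0 -> depth 1 -> positive (opposite of gear 0)
  gear 2: meshes with gear 0 -> depth 1 -> positive (opposite of gear 0)
  gear 3: meshes with gear 0 -> depth 1 -> positive (opposite of gear 0)
  gear 4: meshes with gear 3 -> depth 2 -> negative (opposite of gear 3)
  gear 5: meshes with gear 3 -> depth 2 -> negative (opposite of gear 3)
Queried indices 0, 1, 2, 3, 4, 5 -> negative, positive, positive, positive, negative, negative

Answer: negative positive positive positive negative negative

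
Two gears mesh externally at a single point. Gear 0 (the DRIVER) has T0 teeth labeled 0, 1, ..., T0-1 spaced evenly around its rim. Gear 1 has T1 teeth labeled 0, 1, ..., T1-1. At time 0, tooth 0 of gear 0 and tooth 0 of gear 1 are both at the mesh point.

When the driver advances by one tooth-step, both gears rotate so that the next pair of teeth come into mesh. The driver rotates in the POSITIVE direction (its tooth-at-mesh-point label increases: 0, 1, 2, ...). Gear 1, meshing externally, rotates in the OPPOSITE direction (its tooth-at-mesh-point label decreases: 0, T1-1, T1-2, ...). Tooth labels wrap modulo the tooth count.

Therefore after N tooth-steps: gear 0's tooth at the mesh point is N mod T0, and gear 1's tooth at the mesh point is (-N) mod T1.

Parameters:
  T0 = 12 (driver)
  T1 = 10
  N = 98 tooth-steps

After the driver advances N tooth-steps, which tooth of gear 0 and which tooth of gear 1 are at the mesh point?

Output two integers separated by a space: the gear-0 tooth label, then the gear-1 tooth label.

Gear 0 (driver, T0=12): tooth at mesh = N mod T0
  98 = 8 * 12 + 2, so 98 mod 12 = 2
  gear 0 tooth = 2
Gear 1 (driven, T1=10): tooth at mesh = (-N) mod T1
  98 = 9 * 10 + 8, so 98 mod 10 = 8
  (-98) mod 10 = (-8) mod 10 = 10 - 8 = 2
Mesh after 98 steps: gear-0 tooth 2 meets gear-1 tooth 2

Answer: 2 2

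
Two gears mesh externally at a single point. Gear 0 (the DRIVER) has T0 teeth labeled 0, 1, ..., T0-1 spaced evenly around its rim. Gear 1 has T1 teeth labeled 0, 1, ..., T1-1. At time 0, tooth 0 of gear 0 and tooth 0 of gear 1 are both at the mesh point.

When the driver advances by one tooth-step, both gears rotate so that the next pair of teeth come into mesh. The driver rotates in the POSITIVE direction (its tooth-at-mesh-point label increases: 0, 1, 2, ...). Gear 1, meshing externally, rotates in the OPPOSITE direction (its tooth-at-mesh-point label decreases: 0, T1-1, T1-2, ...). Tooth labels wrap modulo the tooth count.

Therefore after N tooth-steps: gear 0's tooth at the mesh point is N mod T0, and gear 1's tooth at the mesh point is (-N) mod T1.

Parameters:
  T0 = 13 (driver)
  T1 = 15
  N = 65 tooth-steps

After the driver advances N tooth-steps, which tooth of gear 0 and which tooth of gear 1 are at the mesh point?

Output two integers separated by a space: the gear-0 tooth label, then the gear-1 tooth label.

Gear 0 (driver, T0=13): tooth at mesh = N mod T0
  65 = 5 * 13 + 0, so 65 mod 13 = 0
  gear 0 tooth = 0
Gear 1 (driven, T1=15): tooth at mesh = (-N) mod T1
  65 = 4 * 15 + 5, so 65 mod 15 = 5
  (-65) mod 15 = (-5) mod 15 = 15 - 5 = 10
Mesh after 65 steps: gear-0 tooth 0 meets gear-1 tooth 10

Answer: 0 10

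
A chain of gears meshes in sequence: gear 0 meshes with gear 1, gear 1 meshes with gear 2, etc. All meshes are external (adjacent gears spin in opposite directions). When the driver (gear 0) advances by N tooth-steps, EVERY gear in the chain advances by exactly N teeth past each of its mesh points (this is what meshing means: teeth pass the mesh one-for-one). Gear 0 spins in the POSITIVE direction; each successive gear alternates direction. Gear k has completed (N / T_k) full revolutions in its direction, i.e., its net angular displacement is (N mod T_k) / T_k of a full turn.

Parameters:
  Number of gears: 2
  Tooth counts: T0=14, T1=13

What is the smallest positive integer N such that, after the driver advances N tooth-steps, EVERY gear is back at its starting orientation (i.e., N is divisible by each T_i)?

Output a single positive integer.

Answer: 182

Derivation:
Gear k returns to start when N is a multiple of T_k.
All gears at start simultaneously when N is a common multiple of [14, 13]; the smallest such N is lcm(14, 13).
Start: lcm = T0 = 14
Fold in T1=13: gcd(14, 13) = 1; lcm(14, 13) = 14 * 13 / 1 = 182 / 1 = 182
Full cycle length = 182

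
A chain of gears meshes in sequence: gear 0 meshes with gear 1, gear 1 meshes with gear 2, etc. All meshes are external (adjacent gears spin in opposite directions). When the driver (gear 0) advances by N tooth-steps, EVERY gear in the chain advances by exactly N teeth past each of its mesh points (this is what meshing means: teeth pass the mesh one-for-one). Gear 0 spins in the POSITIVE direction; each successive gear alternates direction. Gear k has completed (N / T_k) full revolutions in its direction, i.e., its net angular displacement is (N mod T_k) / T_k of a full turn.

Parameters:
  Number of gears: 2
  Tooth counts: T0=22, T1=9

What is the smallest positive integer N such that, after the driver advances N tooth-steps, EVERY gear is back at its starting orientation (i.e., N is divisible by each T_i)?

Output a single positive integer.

Answer: 198

Derivation:
Gear k returns to start when N is a multiple of T_k.
All gears at start simultaneously when N is a common multiple of [22, 9]; the smallest such N is lcm(22, 9).
Start: lcm = T0 = 22
Fold in T1=9: gcd(22, 9) = 1; lcm(22, 9) = 22 * 9 / 1 = 198 / 1 = 198
Full cycle length = 198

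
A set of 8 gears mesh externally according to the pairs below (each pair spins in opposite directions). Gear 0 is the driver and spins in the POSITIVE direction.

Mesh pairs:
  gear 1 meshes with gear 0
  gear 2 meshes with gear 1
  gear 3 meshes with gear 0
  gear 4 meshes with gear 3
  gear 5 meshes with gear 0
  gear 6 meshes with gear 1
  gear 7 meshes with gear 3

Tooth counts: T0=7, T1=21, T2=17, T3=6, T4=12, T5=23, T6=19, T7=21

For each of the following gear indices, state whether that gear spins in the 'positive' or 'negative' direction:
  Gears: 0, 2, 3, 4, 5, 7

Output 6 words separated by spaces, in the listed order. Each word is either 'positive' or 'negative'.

Answer: positive positive negative positive negative positive

Derivation:
Gear 0 (driver): positive (depth 0)
  gear 1: meshes with gear 0 -> depth 1 -> negative (opposite of gear 0)
  gear 2: meshes with gear 1 -> depth 2 -> positive (opposite of gear 1)
  gear 3: meshes with gear 0 -> depth 1 -> negative (opposite of gear 0)
  gear 4: meshes with gear 3 -> depth 2 -> positive (opposite of gear 3)
  gear 5: meshes with gear 0 -> depth 1 -> negative (opposite of gear 0)
  gear 6: meshes with gear 1 -> depth 2 -> positive (opposite of gear 1)
  gear 7: meshes with gear 3 -> depth 2 -> positive (opposite of gear 3)
Queried indices 0, 2, 3, 4, 5, 7 -> positive, positive, negative, positive, negative, positive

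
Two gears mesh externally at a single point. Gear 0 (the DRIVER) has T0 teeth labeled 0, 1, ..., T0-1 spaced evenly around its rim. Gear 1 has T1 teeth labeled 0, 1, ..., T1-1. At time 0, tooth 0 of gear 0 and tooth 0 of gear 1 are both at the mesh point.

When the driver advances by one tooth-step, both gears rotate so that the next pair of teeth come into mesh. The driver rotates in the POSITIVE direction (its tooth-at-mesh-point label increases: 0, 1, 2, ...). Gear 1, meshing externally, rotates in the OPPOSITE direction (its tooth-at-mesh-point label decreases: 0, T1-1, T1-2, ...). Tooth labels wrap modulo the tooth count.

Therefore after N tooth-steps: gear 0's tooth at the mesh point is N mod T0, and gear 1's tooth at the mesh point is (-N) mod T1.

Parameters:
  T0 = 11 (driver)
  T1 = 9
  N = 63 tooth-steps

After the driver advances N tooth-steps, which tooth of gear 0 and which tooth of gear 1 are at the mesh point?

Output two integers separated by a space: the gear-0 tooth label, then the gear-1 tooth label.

Gear 0 (driver, T0=11): tooth at mesh = N mod T0
  63 = 5 * 11 + 8, so 63 mod 11 = 8
  gear 0 tooth = 8
Gear 1 (driven, T1=9): tooth at mesh = (-N) mod T1
  63 = 7 * 9 + 0, so 63 mod 9 = 0
  (-63) mod 9 = 0
Mesh after 63 steps: gear-0 tooth 8 meets gear-1 tooth 0

Answer: 8 0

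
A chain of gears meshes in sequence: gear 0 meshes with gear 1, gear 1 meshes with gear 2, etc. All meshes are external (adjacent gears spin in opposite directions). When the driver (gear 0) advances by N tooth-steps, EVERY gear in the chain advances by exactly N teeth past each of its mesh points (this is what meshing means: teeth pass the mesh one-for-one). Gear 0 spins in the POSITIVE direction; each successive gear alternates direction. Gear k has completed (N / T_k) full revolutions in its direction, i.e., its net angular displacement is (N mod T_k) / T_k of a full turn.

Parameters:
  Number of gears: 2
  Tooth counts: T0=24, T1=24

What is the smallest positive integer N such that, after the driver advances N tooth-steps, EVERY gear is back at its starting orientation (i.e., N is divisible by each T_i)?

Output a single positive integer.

Gear k returns to start when N is a multiple of T_k.
All gears at start simultaneously when N is a common multiple of [24, 24]; the smallest such N is lcm(24, 24).
Start: lcm = T0 = 24
Fold in T1=24: gcd(24, 24) = 24; lcm(24, 24) = 24 * 24 / 24 = 576 / 24 = 24
Full cycle length = 24

Answer: 24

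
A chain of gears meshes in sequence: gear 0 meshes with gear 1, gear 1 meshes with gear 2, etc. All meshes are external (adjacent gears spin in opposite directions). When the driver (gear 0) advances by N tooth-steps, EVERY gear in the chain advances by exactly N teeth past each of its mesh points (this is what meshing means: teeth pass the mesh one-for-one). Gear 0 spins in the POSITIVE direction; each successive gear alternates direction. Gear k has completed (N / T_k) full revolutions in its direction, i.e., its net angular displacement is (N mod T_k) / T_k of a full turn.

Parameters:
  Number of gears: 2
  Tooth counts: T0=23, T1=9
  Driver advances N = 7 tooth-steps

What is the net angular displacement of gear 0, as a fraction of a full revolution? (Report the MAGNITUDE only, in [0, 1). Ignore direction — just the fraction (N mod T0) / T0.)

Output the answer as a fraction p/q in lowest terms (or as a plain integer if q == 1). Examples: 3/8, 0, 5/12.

Chain of 2 gears, tooth counts: [23, 9]
  gear 0: T0=23, direction=positive, advance = 7 mod 23 = 7 teeth = 7/23 turn
  gear 1: T1=9, direction=negative, advance = 7 mod 9 = 7 teeth = 7/9 turn
Gear 0: 7 mod 23 = 7
Fraction = 7 / 23 = 7/23 (gcd(7,23)=1) = 7/23

Answer: 7/23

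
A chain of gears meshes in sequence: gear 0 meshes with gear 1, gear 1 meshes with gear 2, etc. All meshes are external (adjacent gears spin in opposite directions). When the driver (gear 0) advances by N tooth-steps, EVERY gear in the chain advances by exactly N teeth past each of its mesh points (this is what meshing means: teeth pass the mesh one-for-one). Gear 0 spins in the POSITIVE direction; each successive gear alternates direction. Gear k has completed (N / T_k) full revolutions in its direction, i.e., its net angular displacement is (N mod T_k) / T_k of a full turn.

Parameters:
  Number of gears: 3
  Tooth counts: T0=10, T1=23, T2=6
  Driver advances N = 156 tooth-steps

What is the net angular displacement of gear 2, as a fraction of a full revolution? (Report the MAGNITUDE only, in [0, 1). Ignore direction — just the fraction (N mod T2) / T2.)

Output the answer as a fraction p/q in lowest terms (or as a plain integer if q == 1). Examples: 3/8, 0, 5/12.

Answer: 0

Derivation:
Chain of 3 gears, tooth counts: [10, 23, 6]
  gear 0: T0=10, direction=positive, advance = 156 mod 10 = 6 teeth = 6/10 turn
  gear 1: T1=23, direction=negative, advance = 156 mod 23 = 18 teeth = 18/23 turn
  gear 2: T2=6, direction=positive, advance = 156 mod 6 = 0 teeth = 0/6 turn
Gear 2: 156 mod 6 = 0
Fraction = 0 / 6 = 0/1 (gcd(0,6)=6) = 0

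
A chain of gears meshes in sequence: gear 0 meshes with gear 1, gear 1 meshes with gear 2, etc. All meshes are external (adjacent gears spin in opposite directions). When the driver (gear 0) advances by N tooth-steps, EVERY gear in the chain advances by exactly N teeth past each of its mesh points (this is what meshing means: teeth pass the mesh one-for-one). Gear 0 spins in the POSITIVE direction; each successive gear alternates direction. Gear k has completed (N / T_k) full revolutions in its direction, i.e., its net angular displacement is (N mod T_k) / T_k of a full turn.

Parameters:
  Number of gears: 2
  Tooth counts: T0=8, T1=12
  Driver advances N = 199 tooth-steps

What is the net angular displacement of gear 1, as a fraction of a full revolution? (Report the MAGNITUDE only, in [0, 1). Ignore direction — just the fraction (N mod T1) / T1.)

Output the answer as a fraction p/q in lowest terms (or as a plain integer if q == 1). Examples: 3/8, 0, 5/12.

Answer: 7/12

Derivation:
Chain of 2 gears, tooth counts: [8, 12]
  gear 0: T0=8, direction=positive, advance = 199 mod 8 = 7 teeth = 7/8 turn
  gear 1: T1=12, direction=negative, advance = 199 mod 12 = 7 teeth = 7/12 turn
Gear 1: 199 mod 12 = 7
Fraction = 7 / 12 = 7/12 (gcd(7,12)=1) = 7/12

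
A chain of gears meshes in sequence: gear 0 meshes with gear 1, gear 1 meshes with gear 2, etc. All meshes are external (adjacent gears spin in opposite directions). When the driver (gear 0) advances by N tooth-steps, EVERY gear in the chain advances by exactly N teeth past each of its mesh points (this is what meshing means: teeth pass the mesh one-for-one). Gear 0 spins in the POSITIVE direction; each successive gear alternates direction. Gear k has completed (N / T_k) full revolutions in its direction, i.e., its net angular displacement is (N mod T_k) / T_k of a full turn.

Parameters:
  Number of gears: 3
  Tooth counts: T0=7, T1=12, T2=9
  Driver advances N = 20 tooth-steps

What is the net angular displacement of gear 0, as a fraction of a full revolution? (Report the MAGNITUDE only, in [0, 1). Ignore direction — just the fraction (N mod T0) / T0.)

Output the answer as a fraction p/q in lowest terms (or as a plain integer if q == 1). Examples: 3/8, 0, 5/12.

Answer: 6/7

Derivation:
Chain of 3 gears, tooth counts: [7, 12, 9]
  gear 0: T0=7, direction=positive, advance = 20 mod 7 = 6 teeth = 6/7 turn
  gear 1: T1=12, direction=negative, advance = 20 mod 12 = 8 teeth = 8/12 turn
  gear 2: T2=9, direction=positive, advance = 20 mod 9 = 2 teeth = 2/9 turn
Gear 0: 20 mod 7 = 6
Fraction = 6 / 7 = 6/7 (gcd(6,7)=1) = 6/7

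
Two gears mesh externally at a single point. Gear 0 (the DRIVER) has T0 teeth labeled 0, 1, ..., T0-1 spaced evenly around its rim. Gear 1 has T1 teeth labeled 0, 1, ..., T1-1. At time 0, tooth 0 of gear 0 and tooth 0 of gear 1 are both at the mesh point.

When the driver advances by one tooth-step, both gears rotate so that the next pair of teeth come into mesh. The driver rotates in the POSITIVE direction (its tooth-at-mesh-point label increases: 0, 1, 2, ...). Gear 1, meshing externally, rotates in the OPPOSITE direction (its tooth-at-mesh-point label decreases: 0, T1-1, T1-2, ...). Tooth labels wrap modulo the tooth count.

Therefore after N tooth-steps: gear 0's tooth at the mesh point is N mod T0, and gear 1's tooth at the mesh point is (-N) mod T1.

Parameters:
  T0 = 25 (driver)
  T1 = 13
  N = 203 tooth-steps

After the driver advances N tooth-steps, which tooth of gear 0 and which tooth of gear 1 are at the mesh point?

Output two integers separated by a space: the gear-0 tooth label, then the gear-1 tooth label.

Answer: 3 5

Derivation:
Gear 0 (driver, T0=25): tooth at mesh = N mod T0
  203 = 8 * 25 + 3, so 203 mod 25 = 3
  gear 0 tooth = 3
Gear 1 (driven, T1=13): tooth at mesh = (-N) mod T1
  203 = 15 * 13 + 8, so 203 mod 13 = 8
  (-203) mod 13 = (-8) mod 13 = 13 - 8 = 5
Mesh after 203 steps: gear-0 tooth 3 meets gear-1 tooth 5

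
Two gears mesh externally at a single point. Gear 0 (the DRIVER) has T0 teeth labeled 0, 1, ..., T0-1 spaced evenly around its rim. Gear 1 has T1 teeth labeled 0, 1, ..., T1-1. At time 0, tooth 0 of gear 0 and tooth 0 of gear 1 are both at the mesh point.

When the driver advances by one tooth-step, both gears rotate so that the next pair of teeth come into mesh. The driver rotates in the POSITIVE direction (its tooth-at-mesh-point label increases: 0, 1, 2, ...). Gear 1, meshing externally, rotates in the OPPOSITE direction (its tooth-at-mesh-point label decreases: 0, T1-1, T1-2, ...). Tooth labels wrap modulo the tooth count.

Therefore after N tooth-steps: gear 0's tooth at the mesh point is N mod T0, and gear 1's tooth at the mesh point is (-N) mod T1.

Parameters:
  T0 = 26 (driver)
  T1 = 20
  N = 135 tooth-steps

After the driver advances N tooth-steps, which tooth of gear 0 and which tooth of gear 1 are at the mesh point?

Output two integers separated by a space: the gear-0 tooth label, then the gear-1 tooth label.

Answer: 5 5

Derivation:
Gear 0 (driver, T0=26): tooth at mesh = N mod T0
  135 = 5 * 26 + 5, so 135 mod 26 = 5
  gear 0 tooth = 5
Gear 1 (driven, T1=20): tooth at mesh = (-N) mod T1
  135 = 6 * 20 + 15, so 135 mod 20 = 15
  (-135) mod 20 = (-15) mod 20 = 20 - 15 = 5
Mesh after 135 steps: gear-0 tooth 5 meets gear-1 tooth 5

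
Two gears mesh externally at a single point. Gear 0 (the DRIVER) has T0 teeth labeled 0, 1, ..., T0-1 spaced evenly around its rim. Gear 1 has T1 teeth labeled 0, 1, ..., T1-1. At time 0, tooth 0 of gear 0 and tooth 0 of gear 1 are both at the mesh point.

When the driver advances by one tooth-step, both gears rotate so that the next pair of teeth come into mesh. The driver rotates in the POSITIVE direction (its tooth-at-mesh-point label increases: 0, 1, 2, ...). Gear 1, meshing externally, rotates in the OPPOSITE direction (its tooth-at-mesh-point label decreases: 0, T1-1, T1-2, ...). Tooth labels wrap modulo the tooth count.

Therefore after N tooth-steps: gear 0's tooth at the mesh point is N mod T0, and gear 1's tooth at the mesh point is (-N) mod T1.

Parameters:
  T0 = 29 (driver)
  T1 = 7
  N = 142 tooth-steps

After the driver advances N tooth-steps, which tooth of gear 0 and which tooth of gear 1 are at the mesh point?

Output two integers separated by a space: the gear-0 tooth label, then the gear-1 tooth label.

Gear 0 (driver, T0=29): tooth at mesh = N mod T0
  142 = 4 * 29 + 26, so 142 mod 29 = 26
  gear 0 tooth = 26
Gear 1 (driven, T1=7): tooth at mesh = (-N) mod T1
  142 = 20 * 7 + 2, so 142 mod 7 = 2
  (-142) mod 7 = (-2) mod 7 = 7 - 2 = 5
Mesh after 142 steps: gear-0 tooth 26 meets gear-1 tooth 5

Answer: 26 5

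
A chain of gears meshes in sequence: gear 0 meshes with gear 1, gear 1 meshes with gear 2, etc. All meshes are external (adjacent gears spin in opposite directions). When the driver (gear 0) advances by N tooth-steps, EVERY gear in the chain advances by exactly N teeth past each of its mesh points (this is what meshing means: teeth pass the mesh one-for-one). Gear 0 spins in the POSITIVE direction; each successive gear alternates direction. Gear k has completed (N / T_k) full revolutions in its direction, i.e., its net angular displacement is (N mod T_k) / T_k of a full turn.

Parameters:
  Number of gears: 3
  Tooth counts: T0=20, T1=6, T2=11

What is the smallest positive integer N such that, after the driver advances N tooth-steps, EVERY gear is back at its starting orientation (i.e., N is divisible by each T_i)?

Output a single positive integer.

Gear k returns to start when N is a multiple of T_k.
All gears at start simultaneously when N is a common multiple of [20, 6, 11]; the smallest such N is lcm(20, 6, 11).
Start: lcm = T0 = 20
Fold in T1=6: gcd(20, 6) = 2; lcm(20, 6) = 20 * 6 / 2 = 120 / 2 = 60
Fold in T2=11: gcd(60, 11) = 1; lcm(60, 11) = 60 * 11 / 1 = 660 / 1 = 660
Full cycle length = 660

Answer: 660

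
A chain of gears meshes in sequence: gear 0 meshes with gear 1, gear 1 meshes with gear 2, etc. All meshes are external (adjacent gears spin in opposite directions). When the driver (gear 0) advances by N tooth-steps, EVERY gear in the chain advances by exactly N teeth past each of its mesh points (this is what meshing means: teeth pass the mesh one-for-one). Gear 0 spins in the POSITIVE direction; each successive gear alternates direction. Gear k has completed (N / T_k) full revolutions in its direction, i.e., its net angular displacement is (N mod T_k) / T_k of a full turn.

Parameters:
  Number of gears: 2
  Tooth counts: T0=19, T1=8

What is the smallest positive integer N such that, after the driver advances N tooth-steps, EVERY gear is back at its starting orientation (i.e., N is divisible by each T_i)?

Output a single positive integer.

Gear k returns to start when N is a multiple of T_k.
All gears at start simultaneously when N is a common multiple of [19, 8]; the smallest such N is lcm(19, 8).
Start: lcm = T0 = 19
Fold in T1=8: gcd(19, 8) = 1; lcm(19, 8) = 19 * 8 / 1 = 152 / 1 = 152
Full cycle length = 152

Answer: 152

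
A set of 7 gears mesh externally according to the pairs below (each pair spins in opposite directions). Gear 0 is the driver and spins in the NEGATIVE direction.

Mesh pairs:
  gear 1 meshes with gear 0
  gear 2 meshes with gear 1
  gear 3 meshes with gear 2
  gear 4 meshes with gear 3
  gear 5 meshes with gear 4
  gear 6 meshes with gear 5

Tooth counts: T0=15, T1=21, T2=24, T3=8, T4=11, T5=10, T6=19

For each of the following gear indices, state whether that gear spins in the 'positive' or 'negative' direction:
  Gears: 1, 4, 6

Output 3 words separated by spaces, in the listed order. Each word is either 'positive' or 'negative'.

Answer: positive negative negative

Derivation:
Gear 0 (driver): negative (depth 0)
  gear 1: meshes with gear 0 -> depth 1 -> positive (opposite of gear 0)
  gear 2: meshes with gear 1 -> depth 2 -> negative (opposite of gear 1)
  gear 3: meshes with gear 2 -> depth 3 -> positive (opposite of gear 2)
  gear 4: meshes with gear 3 -> depth 4 -> negative (opposite of gear 3)
  gear 5: meshes with gear 4 -> depth 5 -> positive (opposite of gear 4)
  gear 6: meshes with gear 5 -> depth 6 -> negative (opposite of gear 5)
Queried indices 1, 4, 6 -> positive, negative, negative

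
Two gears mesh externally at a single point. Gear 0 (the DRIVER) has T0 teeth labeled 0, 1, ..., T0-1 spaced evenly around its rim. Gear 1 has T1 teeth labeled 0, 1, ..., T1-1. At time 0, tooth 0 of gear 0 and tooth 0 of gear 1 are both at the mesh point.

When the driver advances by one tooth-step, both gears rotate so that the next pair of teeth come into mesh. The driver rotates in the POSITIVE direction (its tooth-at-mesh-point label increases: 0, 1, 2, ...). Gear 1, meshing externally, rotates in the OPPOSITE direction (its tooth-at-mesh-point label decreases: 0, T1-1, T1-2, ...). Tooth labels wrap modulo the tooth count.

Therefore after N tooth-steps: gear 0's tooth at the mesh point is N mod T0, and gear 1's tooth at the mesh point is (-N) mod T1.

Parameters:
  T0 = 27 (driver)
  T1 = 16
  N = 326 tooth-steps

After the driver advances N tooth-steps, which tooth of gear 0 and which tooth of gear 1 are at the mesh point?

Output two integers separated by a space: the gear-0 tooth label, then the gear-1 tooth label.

Gear 0 (driver, T0=27): tooth at mesh = N mod T0
  326 = 12 * 27 + 2, so 326 mod 27 = 2
  gear 0 tooth = 2
Gear 1 (driven, T1=16): tooth at mesh = (-N) mod T1
  326 = 20 * 16 + 6, so 326 mod 16 = 6
  (-326) mod 16 = (-6) mod 16 = 16 - 6 = 10
Mesh after 326 steps: gear-0 tooth 2 meets gear-1 tooth 10

Answer: 2 10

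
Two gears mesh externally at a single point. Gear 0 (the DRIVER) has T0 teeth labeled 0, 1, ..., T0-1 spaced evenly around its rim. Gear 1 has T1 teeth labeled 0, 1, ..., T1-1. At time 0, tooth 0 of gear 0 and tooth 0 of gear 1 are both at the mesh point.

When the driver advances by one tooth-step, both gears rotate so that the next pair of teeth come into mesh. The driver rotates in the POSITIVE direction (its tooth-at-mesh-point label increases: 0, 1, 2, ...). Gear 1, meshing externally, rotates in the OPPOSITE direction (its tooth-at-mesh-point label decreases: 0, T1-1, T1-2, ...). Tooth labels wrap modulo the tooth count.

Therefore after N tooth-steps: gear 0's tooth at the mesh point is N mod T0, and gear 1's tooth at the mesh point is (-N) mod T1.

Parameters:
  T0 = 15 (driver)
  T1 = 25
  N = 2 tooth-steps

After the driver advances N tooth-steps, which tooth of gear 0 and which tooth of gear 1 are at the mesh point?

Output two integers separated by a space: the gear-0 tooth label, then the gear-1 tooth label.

Answer: 2 23

Derivation:
Gear 0 (driver, T0=15): tooth at mesh = N mod T0
  2 = 0 * 15 + 2, so 2 mod 15 = 2
  gear 0 tooth = 2
Gear 1 (driven, T1=25): tooth at mesh = (-N) mod T1
  2 = 0 * 25 + 2, so 2 mod 25 = 2
  (-2) mod 25 = (-2) mod 25 = 25 - 2 = 23
Mesh after 2 steps: gear-0 tooth 2 meets gear-1 tooth 23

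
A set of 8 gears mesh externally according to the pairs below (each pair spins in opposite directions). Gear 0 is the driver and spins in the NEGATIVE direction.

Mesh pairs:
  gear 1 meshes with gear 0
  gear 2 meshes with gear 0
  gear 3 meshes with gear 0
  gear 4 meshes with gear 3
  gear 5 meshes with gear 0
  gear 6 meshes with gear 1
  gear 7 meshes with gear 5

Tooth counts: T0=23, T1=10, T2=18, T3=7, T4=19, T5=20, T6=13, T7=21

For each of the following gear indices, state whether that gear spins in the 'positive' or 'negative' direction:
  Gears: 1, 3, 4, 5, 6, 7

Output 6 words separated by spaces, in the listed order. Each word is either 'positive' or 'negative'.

Answer: positive positive negative positive negative negative

Derivation:
Gear 0 (driver): negative (depth 0)
  gear 1: meshes with gear 0 -> depth 1 -> positive (opposite of gear 0)
  gear 2: meshes with gear 0 -> depth 1 -> positive (opposite of gear 0)
  gear 3: meshes with gear 0 -> depth 1 -> positive (opposite of gear 0)
  gear 4: meshes with gear 3 -> depth 2 -> negative (opposite of gear 3)
  gear 5: meshes with gear 0 -> depth 1 -> positive (opposite of gear 0)
  gear 6: meshes with gear 1 -> depth 2 -> negative (opposite of gear 1)
  gear 7: meshes with gear 5 -> depth 2 -> negative (opposite of gear 5)
Queried indices 1, 3, 4, 5, 6, 7 -> positive, positive, negative, positive, negative, negative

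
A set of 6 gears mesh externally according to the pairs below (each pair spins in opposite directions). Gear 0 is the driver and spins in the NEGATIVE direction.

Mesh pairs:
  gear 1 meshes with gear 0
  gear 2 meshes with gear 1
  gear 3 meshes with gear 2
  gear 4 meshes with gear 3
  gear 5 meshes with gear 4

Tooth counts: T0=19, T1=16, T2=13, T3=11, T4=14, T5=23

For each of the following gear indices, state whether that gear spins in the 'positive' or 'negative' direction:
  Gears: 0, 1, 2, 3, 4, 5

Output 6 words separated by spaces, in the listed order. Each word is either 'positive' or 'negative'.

Gear 0 (driver): negative (depth 0)
  gear 1: meshes with gear 0 -> depth 1 -> positive (opposite of gear 0)
  gear 2: meshes with gear 1 -> depth 2 -> negative (opposite of gear 1)
  gear 3: meshes with gear 2 -> depth 3 -> positive (opposite of gear 2)
  gear 4: meshes with gear 3 -> depth 4 -> negative (opposite of gear 3)
  gear 5: meshes with gear 4 -> depth 5 -> positive (opposite of gear 4)
Queried indices 0, 1, 2, 3, 4, 5 -> negative, positive, negative, positive, negative, positive

Answer: negative positive negative positive negative positive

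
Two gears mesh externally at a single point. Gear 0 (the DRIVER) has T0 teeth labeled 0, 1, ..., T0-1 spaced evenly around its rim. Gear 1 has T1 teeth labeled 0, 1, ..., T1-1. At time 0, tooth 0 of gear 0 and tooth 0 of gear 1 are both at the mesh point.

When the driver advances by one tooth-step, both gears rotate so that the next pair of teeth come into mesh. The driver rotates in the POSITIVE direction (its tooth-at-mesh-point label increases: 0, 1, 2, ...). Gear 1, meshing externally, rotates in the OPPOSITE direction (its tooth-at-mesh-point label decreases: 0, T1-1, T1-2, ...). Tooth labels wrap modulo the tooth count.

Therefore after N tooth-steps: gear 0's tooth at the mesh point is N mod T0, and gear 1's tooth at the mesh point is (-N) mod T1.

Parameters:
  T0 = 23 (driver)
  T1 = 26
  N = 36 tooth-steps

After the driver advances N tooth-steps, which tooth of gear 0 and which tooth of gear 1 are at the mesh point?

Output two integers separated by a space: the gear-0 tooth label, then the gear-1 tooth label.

Answer: 13 16

Derivation:
Gear 0 (driver, T0=23): tooth at mesh = N mod T0
  36 = 1 * 23 + 13, so 36 mod 23 = 13
  gear 0 tooth = 13
Gear 1 (driven, T1=26): tooth at mesh = (-N) mod T1
  36 = 1 * 26 + 10, so 36 mod 26 = 10
  (-36) mod 26 = (-10) mod 26 = 26 - 10 = 16
Mesh after 36 steps: gear-0 tooth 13 meets gear-1 tooth 16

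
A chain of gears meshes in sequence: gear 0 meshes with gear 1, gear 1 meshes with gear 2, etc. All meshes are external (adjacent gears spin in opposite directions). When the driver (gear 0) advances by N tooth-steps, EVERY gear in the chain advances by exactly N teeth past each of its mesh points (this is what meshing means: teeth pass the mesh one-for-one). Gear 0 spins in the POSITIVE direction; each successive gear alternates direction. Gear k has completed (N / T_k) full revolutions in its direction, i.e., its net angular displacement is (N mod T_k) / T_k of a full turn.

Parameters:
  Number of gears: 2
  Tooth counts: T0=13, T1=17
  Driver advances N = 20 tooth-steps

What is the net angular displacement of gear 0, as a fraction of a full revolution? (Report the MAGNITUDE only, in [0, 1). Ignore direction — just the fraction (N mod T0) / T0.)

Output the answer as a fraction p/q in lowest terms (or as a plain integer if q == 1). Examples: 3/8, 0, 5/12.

Chain of 2 gears, tooth counts: [13, 17]
  gear 0: T0=13, direction=positive, advance = 20 mod 13 = 7 teeth = 7/13 turn
  gear 1: T1=17, direction=negative, advance = 20 mod 17 = 3 teeth = 3/17 turn
Gear 0: 20 mod 13 = 7
Fraction = 7 / 13 = 7/13 (gcd(7,13)=1) = 7/13

Answer: 7/13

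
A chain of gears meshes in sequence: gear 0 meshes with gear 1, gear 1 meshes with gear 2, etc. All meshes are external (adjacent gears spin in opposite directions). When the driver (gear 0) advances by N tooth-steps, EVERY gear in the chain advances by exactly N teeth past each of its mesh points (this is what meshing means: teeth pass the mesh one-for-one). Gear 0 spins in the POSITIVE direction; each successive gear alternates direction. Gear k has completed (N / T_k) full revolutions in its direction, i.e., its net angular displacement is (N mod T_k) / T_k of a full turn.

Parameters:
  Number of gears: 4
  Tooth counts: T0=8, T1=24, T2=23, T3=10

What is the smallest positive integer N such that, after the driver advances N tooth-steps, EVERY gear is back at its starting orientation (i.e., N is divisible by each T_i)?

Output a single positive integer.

Answer: 2760

Derivation:
Gear k returns to start when N is a multiple of T_k.
All gears at start simultaneously when N is a common multiple of [8, 24, 23, 10]; the smallest such N is lcm(8, 24, 23, 10).
Start: lcm = T0 = 8
Fold in T1=24: gcd(8, 24) = 8; lcm(8, 24) = 8 * 24 / 8 = 192 / 8 = 24
Fold in T2=23: gcd(24, 23) = 1; lcm(24, 23) = 24 * 23 / 1 = 552 / 1 = 552
Fold in T3=10: gcd(552, 10) = 2; lcm(552, 10) = 552 * 10 / 2 = 5520 / 2 = 2760
Full cycle length = 2760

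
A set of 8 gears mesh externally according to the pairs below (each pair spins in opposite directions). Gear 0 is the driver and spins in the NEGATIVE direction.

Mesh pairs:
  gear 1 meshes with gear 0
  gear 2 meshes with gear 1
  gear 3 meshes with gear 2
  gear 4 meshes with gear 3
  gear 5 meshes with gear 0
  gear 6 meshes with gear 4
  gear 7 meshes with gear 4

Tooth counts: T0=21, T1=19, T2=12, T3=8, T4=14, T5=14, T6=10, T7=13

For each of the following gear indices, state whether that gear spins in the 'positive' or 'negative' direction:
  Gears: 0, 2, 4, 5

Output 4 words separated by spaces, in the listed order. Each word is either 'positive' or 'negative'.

Gear 0 (driver): negative (depth 0)
  gear 1: meshes with gear 0 -> depth 1 -> positive (opposite of gear 0)
  gear 2: meshes with gear 1 -> depth 2 -> negative (opposite of gear 1)
  gear 3: meshes with gear 2 -> depth 3 -> positive (opposite of gear 2)
  gear 4: meshes with gear 3 -> depth 4 -> negative (opposite of gear 3)
  gear 5: meshes with gear 0 -> depth 1 -> positive (opposite of gear 0)
  gear 6: meshes with gear 4 -> depth 5 -> positive (opposite of gear 4)
  gear 7: meshes with gear 4 -> depth 5 -> positive (opposite of gear 4)
Queried indices 0, 2, 4, 5 -> negative, negative, negative, positive

Answer: negative negative negative positive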